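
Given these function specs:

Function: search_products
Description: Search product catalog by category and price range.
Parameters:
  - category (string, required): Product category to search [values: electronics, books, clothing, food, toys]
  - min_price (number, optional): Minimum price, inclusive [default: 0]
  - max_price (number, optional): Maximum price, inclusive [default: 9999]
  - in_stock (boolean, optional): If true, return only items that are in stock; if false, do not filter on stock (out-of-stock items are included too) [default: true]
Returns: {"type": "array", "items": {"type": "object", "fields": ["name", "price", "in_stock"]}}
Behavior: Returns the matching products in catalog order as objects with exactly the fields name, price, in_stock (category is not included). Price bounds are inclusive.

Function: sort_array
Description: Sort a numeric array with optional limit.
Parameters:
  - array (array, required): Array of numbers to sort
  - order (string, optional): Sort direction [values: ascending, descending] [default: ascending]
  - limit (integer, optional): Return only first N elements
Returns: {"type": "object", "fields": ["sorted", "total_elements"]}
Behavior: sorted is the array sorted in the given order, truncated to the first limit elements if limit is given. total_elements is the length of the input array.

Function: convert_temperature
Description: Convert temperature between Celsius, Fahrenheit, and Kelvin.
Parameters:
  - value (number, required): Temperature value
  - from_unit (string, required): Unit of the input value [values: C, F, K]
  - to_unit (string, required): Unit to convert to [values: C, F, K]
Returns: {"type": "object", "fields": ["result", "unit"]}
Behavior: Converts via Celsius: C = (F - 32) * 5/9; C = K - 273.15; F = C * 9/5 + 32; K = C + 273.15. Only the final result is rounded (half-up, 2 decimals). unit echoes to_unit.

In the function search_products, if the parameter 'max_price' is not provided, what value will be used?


The search_products spec declares:
  - max_price (number, optional): Maximum price, inclusive [default: 9999]
Default:
9999


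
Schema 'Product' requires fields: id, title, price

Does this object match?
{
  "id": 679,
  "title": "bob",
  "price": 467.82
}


Checking required fields... All present.
Valid - all required fields present


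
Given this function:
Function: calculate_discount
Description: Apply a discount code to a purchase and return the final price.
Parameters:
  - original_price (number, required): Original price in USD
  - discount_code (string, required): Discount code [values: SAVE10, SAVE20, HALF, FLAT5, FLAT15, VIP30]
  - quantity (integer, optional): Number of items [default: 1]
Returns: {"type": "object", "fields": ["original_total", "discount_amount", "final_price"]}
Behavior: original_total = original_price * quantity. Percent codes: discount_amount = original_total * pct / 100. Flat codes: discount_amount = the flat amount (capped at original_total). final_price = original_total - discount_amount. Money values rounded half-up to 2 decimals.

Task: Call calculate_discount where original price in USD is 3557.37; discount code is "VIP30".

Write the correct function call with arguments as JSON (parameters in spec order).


Mapping each described value to its parameter name:
  'Original price in USD' -> original_price = 3557.37
  'Discount code' -> discount_code = "VIP30"
calculate_discount({"original_price": 3557.37, "discount_code": "VIP30"})


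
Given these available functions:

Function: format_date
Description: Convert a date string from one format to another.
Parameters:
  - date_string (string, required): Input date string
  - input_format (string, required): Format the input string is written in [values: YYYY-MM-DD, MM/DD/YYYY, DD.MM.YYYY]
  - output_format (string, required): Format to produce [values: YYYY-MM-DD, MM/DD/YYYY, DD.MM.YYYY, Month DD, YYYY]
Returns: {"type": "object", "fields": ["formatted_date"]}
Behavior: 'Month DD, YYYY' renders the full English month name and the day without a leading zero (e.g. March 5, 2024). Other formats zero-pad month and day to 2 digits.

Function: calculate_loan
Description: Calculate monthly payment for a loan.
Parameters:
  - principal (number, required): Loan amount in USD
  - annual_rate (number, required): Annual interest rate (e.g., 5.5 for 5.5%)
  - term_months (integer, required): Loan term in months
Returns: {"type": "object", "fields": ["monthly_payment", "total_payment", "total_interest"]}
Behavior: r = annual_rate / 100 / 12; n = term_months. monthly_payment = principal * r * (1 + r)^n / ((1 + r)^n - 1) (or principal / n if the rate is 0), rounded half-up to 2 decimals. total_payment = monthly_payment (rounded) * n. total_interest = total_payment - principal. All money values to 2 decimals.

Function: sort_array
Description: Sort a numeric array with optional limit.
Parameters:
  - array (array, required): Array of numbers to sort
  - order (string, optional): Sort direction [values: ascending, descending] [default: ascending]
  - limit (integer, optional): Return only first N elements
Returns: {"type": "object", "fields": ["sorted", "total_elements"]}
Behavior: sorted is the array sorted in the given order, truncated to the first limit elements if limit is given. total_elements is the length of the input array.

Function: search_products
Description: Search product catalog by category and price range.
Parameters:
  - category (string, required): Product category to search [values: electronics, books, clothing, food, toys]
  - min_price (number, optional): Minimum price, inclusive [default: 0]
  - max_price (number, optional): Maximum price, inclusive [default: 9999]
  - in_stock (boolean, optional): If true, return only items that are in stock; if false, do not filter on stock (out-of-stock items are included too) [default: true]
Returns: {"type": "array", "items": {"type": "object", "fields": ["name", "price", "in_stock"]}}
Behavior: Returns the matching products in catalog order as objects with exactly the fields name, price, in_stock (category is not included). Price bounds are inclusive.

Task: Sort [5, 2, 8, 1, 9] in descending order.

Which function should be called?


The task needs a function whose description is: Sort a numeric array with optional limit.
sort_array


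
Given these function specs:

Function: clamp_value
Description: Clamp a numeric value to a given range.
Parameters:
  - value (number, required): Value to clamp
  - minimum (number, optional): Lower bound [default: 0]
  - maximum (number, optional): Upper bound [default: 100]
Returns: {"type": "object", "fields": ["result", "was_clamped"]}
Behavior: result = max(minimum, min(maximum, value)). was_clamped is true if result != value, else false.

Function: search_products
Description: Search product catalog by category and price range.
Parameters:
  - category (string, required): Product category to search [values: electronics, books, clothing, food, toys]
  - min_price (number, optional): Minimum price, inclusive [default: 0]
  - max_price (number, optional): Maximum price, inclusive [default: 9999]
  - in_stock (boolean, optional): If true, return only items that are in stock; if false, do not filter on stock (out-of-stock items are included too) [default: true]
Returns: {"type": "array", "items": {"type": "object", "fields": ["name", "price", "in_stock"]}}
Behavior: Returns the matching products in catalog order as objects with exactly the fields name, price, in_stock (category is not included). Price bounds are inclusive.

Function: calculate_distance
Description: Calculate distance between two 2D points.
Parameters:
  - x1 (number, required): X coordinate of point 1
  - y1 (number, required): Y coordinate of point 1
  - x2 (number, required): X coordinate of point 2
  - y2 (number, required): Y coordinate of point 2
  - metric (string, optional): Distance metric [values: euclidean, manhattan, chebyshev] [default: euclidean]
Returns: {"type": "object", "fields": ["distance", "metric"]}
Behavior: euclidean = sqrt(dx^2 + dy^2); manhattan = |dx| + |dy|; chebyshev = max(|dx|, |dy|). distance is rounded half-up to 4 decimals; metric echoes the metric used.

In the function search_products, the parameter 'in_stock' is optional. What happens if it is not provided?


The search_products spec declares:
  - in_stock (boolean, optional): If true, return only items that are in stock; if false, do not filter on stock (out-of-stock items are included too) [default: true]
It defaults to true


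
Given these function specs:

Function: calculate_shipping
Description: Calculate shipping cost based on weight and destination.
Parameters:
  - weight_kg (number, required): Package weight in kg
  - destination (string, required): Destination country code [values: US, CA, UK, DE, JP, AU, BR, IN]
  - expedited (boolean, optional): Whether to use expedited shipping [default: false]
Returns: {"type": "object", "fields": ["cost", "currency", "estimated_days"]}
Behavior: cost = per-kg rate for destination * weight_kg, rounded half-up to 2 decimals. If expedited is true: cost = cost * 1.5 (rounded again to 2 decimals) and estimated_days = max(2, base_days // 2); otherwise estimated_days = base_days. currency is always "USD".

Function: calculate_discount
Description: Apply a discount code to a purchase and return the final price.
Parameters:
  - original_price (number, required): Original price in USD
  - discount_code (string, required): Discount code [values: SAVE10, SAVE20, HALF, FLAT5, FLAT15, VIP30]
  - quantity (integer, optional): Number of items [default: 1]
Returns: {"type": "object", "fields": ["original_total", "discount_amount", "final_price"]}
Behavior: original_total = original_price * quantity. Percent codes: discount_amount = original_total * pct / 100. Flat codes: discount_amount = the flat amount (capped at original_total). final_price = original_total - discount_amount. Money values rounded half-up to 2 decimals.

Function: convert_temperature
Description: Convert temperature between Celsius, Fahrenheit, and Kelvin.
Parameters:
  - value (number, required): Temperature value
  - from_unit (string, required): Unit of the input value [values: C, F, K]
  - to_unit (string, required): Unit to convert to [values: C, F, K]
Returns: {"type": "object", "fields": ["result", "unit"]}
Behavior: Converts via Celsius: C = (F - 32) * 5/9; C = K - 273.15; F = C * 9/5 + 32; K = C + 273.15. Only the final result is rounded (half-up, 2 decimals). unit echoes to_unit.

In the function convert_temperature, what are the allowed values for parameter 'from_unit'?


The convert_temperature spec declares:
  - from_unit (string, required): Unit of the input value [values: C, F, K]
Allowed values:
C, F, K


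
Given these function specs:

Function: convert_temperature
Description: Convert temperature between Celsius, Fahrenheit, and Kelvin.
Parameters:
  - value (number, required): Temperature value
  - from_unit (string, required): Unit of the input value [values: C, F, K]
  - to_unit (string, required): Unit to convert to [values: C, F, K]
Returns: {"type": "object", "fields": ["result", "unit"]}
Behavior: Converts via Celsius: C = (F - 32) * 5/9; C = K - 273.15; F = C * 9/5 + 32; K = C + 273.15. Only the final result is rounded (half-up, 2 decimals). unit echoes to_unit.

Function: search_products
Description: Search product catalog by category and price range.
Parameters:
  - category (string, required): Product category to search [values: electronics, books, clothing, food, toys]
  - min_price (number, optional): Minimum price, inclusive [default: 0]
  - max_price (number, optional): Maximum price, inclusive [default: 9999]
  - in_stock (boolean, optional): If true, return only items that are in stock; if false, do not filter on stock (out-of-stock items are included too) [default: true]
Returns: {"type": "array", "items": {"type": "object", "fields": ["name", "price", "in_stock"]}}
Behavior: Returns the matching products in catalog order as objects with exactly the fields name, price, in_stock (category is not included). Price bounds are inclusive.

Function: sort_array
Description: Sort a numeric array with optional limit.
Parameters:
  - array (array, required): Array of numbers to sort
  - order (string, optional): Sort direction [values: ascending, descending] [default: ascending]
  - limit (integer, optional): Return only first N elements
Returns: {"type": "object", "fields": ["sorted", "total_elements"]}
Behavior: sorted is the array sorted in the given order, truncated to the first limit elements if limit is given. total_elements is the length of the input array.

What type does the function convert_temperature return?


The convert_temperature spec declares Returns: {"type": "object", "fields": ["result", "unit"]}
Type:
object


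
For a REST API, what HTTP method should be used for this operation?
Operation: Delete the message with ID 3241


GET = read, POST = create, PUT = update/replace, DELETE = remove
This operation is a removal.
DELETE


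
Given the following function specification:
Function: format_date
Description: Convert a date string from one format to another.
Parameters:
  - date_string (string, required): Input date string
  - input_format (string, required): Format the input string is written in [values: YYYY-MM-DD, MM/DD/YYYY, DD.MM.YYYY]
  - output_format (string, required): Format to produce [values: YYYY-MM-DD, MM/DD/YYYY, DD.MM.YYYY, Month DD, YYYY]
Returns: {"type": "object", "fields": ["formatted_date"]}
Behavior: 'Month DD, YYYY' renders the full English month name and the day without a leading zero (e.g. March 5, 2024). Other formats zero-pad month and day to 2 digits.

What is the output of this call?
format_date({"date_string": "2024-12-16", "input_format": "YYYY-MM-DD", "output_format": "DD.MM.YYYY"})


Parse '2024-12-16' as YYYY-MM-DD: year=2024, month=12, day=16
Render as DD.MM.YYYY: 16.12.2024
Output:
{"formatted_date": "16.12.2024"}


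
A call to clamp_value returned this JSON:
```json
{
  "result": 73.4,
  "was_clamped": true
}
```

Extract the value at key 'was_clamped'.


true


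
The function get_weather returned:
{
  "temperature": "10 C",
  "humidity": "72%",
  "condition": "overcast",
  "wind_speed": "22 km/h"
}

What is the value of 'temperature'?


10 C


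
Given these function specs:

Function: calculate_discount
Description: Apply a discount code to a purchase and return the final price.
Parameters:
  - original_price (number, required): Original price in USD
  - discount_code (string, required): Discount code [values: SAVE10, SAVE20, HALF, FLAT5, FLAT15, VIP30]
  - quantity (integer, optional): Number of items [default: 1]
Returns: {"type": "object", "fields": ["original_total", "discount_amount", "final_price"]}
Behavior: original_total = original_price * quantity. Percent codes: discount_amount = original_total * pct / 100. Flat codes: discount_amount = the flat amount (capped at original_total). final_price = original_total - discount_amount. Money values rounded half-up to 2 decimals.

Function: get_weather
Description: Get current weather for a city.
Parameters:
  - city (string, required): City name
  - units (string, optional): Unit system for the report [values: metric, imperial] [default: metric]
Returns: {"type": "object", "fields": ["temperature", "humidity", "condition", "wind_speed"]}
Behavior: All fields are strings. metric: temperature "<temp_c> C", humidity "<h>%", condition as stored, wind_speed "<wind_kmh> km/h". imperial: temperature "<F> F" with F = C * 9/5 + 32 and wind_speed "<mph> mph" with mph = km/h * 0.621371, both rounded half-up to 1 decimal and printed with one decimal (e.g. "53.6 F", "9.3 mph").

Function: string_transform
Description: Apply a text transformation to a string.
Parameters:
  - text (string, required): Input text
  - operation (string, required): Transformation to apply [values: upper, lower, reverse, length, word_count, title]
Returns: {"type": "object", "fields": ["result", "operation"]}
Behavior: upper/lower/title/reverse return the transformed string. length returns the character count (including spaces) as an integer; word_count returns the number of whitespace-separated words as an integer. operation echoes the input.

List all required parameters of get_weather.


Parameters of get_weather and their required/optional flag:
  city: required
  units: optional
city


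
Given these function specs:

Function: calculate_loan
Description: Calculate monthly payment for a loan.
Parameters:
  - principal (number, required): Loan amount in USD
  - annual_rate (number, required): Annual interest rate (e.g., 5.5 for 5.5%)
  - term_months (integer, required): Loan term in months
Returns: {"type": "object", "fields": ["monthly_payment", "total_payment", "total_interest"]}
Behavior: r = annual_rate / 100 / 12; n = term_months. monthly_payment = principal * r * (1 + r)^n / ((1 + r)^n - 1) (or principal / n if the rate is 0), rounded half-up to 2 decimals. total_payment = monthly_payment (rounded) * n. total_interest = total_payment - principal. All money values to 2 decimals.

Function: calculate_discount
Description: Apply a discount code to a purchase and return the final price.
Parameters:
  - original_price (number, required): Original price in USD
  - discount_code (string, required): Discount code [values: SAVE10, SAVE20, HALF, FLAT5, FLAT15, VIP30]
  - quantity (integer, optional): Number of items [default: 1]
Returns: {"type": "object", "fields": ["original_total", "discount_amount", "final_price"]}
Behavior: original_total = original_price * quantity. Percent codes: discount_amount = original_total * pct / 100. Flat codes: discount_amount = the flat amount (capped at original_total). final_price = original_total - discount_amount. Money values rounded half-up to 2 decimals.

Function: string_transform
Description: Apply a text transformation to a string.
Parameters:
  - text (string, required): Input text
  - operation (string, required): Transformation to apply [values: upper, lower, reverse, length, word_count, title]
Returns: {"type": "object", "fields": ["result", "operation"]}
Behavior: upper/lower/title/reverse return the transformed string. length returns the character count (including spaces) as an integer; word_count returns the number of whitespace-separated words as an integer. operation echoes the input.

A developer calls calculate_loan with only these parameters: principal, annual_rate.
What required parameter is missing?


Required parameters: principal, annual_rate, term_months
Provided: principal, annual_rate
Missing: term_months
term_months


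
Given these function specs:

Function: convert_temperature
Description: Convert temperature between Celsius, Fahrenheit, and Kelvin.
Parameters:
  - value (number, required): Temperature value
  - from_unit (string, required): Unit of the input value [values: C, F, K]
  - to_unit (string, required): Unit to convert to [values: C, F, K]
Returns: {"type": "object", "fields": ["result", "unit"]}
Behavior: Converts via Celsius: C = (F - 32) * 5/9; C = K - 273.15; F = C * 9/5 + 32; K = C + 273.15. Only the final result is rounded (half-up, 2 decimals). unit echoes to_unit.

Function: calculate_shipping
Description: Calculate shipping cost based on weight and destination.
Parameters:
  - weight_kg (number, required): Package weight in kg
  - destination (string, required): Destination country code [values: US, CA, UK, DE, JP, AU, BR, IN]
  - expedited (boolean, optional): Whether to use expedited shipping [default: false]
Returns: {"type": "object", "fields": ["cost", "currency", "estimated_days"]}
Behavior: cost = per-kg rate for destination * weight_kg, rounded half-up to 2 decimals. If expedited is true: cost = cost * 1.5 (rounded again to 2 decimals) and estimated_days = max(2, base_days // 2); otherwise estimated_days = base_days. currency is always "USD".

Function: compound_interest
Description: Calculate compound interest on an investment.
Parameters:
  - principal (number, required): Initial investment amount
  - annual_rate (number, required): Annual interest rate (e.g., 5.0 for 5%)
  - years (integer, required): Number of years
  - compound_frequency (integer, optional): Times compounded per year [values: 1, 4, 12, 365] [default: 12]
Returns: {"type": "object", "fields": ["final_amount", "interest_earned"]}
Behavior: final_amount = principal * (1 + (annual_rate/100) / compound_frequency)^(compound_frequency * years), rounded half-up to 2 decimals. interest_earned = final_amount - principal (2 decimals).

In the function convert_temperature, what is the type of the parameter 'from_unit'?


The convert_temperature spec declares:
  - from_unit (string, required): Unit of the input value [values: C, F, K]
Type:
string


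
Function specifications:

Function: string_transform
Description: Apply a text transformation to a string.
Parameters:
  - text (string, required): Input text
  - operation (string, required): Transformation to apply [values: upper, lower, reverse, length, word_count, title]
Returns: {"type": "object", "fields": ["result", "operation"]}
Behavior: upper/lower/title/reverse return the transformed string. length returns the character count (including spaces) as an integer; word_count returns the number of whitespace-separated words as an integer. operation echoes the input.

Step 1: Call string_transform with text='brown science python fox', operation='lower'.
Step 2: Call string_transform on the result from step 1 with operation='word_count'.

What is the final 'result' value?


Step 1: string_transform(text='brown science python fox', operation='lower')
  -> result = 'brown science python fox'
Step 2: string_transform(text='brown science python fox', operation='word_count')
  words: brown, science, python, fox -> 4
  -> result = 4
4


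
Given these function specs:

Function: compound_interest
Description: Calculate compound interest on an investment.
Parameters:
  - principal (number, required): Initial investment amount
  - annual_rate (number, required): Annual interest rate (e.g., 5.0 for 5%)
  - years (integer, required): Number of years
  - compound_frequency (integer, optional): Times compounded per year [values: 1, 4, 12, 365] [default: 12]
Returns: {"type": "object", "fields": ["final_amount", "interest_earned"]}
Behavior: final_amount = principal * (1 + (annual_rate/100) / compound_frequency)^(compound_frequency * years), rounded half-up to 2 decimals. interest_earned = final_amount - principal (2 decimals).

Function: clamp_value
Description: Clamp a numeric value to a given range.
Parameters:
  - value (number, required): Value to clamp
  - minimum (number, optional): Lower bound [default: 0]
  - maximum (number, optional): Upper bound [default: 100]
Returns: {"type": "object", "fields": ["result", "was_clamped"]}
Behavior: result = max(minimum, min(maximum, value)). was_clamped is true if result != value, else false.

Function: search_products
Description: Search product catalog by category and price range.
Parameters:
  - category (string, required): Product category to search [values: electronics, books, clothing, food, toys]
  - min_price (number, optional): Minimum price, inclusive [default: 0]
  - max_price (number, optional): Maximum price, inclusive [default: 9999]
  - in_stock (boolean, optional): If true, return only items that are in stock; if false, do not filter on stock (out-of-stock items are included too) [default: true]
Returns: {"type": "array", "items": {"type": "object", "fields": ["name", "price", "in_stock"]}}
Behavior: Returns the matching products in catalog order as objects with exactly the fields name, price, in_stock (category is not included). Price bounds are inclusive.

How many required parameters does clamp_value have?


Parameters of clamp_value: value (required), minimum (optional), maximum (optional)
Required count:
1


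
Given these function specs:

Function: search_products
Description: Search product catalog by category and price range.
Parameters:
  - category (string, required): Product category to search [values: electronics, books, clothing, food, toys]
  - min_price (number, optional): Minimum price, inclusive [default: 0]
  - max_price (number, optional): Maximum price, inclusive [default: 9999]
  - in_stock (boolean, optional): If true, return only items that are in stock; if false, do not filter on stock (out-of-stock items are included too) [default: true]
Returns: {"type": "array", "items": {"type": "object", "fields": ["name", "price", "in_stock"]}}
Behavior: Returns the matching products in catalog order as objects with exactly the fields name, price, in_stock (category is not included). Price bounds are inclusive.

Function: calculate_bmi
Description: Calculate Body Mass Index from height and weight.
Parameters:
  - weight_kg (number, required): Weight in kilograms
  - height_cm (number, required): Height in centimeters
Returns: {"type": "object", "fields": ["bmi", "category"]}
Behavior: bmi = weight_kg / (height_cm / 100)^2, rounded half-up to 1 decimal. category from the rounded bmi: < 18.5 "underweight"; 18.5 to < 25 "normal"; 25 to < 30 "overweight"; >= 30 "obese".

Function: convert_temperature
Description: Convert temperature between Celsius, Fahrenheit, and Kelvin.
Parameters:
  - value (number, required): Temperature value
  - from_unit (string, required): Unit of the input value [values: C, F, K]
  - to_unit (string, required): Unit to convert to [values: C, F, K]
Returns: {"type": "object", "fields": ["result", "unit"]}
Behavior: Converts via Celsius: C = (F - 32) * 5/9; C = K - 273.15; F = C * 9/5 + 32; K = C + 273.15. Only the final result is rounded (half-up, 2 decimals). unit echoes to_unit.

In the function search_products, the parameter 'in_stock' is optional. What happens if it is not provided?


The search_products spec declares:
  - in_stock (boolean, optional): If true, return only items that are in stock; if false, do not filter on stock (out-of-stock items are included too) [default: true]
It defaults to true


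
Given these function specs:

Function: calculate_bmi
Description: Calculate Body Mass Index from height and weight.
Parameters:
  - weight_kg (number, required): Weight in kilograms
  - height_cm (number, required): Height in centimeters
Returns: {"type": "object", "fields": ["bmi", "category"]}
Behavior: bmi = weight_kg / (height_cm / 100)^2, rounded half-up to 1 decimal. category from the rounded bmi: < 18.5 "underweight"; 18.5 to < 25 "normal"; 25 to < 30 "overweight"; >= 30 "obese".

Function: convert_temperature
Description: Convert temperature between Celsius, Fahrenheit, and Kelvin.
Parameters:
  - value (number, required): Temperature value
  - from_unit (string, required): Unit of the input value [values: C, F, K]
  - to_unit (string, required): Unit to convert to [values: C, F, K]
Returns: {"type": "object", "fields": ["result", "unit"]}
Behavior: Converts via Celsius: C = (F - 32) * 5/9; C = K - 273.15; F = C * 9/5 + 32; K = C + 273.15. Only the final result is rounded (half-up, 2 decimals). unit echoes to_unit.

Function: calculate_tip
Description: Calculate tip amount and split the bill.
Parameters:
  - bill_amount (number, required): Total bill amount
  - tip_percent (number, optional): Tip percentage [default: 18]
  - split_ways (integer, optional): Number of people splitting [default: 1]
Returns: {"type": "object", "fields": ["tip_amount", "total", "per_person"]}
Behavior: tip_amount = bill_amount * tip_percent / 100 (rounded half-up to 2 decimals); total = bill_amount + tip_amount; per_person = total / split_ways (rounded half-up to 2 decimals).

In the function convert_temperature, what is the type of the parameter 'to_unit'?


The convert_temperature spec declares:
  - to_unit (string, required): Unit to convert to [values: C, F, K]
Type:
string


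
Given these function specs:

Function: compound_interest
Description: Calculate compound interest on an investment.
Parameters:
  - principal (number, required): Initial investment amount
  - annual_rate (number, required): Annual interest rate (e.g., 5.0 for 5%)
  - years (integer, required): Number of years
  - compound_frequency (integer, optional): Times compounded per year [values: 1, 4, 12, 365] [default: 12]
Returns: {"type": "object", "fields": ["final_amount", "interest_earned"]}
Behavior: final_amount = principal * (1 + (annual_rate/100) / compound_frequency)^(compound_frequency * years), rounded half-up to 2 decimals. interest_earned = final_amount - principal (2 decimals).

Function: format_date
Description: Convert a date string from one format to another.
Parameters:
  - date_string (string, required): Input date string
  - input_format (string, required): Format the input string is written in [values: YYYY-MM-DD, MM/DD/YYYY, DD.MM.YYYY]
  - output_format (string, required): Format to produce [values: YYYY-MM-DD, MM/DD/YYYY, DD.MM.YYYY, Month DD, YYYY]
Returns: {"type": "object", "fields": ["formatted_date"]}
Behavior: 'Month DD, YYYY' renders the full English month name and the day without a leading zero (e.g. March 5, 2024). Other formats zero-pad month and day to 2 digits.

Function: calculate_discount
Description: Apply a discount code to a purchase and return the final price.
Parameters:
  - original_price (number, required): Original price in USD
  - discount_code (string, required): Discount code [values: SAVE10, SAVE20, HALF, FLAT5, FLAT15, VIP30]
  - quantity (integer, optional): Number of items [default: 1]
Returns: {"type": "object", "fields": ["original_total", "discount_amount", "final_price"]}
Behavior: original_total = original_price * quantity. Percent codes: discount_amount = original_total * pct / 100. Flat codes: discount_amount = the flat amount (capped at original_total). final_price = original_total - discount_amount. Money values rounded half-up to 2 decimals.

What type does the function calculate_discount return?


The calculate_discount spec declares Returns: {"type": "object", "fields": ["original_total", "discount_amount", "final_price"]}
Type:
object


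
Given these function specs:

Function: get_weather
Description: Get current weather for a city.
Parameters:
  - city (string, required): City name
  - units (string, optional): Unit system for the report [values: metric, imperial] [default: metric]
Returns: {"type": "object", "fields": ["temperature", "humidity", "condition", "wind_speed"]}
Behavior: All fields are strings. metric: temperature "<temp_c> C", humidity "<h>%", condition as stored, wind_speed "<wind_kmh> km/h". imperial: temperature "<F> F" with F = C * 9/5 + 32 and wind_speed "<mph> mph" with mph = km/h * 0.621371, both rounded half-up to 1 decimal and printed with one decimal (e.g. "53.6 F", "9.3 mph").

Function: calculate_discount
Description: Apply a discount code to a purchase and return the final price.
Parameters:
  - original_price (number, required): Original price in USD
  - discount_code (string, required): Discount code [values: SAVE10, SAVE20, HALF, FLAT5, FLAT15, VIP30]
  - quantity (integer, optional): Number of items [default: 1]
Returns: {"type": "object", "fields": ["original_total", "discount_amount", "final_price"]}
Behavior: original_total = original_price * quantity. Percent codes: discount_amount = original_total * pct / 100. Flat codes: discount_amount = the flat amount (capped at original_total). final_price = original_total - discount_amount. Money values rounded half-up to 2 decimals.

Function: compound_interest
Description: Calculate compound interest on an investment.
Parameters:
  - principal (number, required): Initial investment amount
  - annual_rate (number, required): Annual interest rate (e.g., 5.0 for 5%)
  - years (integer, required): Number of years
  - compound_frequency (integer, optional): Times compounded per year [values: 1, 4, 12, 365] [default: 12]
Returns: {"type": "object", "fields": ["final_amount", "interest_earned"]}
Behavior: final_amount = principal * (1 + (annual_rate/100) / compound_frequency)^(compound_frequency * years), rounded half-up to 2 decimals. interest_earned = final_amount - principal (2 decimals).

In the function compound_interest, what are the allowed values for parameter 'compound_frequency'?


The compound_interest spec declares:
  - compound_frequency (integer, optional): Times compounded per year [values: 1, 4, 12, 365] [default: 12]
Allowed values:
1, 4, 12, 365


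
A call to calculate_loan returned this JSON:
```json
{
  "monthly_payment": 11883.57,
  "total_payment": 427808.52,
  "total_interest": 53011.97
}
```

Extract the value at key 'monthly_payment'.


11883.57


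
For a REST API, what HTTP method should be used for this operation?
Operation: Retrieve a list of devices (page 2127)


GET = read, POST = create, PUT = update/replace, DELETE = remove
This operation is a read.
GET


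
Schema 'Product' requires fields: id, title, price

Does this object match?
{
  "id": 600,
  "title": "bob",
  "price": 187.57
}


Checking required fields... All present.
Valid - all required fields present


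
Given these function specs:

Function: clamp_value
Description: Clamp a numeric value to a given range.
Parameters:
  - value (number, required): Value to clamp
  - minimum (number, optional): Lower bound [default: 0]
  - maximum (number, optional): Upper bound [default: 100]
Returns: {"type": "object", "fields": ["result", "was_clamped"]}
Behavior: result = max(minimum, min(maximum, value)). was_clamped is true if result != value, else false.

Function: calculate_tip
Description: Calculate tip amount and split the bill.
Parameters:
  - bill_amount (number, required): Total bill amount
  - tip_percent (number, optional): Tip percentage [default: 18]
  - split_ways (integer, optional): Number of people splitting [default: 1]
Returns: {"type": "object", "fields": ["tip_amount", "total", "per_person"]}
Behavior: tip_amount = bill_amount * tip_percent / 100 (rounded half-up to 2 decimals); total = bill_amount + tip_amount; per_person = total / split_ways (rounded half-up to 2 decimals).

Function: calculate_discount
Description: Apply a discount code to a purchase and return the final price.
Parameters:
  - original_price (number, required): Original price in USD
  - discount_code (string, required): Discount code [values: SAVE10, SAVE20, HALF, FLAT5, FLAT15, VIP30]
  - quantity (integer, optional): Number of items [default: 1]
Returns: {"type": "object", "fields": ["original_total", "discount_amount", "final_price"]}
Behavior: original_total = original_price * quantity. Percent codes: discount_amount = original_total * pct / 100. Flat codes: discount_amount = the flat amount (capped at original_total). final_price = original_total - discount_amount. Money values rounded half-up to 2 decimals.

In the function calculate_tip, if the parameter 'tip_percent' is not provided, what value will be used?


The calculate_tip spec declares:
  - tip_percent (number, optional): Tip percentage [default: 18]
Default:
18


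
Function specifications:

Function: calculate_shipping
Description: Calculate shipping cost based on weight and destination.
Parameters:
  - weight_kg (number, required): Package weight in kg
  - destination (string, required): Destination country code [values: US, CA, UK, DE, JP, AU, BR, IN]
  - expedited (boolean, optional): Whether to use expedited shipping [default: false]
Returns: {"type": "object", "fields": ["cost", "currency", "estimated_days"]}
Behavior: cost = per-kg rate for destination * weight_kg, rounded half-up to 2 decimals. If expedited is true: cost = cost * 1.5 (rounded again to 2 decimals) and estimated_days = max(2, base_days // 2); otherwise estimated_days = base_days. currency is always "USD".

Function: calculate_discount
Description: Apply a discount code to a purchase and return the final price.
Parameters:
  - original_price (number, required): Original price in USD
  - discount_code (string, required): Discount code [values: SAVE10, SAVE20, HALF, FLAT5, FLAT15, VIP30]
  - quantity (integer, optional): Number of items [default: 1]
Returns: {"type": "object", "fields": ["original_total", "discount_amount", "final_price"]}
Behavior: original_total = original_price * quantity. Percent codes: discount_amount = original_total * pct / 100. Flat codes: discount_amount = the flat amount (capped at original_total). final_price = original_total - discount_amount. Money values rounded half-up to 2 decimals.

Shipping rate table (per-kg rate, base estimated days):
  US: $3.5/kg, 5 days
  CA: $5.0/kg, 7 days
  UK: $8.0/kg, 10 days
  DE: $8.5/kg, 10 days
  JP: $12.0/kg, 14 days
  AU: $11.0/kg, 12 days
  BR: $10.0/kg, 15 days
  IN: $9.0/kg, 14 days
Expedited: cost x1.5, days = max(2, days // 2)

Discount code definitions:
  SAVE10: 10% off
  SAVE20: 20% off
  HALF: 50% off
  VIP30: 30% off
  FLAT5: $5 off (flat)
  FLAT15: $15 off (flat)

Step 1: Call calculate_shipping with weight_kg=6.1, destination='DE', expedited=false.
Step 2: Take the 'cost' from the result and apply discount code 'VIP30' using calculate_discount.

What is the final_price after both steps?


Step 1: calculate_shipping(weight_kg=6.1, destination=DE, expedited=false)
  Rate for DE: $8.5/kg, base 10 days
  cost = 8.5 * 6.1 = 51.85 -> 51.85
  expedited not set/false: estimated_days = 10
  -> cost = 51.85 USD
Step 2: calculate_discount(original_price=51.85, discount_code=VIP30, quantity=1)
  original_total = 51.85 * 1 = 51.85
  VIP30 = 30% off: discount_amount = 51.85 * 30/100 = 15.555 -> 15.56
  final_price = 51.85 - 15.56 = 36.29
  -> final_price = 36.29
$36.29


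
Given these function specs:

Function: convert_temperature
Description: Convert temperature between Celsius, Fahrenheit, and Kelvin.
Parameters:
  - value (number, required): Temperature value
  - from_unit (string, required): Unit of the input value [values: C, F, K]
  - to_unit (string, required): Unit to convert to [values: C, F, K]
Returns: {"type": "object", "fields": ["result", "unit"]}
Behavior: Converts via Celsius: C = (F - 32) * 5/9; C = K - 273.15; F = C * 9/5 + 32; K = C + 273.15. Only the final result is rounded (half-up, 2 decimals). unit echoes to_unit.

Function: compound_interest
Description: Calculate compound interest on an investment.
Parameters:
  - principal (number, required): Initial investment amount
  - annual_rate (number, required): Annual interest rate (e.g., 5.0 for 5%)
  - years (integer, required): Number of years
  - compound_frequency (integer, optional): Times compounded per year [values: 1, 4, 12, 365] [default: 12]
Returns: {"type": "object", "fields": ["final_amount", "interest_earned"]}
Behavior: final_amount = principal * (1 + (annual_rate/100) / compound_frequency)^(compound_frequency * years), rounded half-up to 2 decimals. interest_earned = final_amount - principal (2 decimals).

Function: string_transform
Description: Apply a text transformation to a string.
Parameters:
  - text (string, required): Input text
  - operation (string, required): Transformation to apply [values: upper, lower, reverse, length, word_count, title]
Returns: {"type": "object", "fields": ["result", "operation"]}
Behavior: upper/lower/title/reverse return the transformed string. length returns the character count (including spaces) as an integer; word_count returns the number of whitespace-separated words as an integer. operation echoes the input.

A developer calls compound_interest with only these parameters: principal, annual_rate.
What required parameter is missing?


Required parameters: principal, annual_rate, years
Provided: principal, annual_rate
Missing: years
years


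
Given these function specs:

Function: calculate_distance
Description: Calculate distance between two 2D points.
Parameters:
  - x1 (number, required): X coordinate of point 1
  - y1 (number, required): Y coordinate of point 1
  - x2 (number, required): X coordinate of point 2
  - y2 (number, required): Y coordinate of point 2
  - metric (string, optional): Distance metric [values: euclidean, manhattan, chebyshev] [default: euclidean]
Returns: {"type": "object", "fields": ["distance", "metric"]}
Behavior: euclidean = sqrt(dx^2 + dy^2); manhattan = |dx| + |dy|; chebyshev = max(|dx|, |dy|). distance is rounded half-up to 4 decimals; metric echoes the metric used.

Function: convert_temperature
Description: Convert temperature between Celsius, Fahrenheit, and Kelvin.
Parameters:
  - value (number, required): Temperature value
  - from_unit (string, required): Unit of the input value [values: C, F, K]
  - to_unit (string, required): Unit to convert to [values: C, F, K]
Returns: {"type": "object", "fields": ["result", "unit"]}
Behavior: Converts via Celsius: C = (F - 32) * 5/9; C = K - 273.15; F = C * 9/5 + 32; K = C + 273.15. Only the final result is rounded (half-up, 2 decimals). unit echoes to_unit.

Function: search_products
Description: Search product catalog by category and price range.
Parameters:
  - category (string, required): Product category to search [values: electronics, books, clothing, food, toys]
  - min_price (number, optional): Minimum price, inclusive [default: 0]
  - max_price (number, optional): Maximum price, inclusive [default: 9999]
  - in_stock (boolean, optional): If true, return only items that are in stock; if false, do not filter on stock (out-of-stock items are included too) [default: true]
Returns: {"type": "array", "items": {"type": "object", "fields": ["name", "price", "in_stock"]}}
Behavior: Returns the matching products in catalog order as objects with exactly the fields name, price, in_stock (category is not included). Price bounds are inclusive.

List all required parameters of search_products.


Parameters of search_products and their required/optional flag:
  category: required
  min_price: optional
  max_price: optional
  in_stock: optional
category
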